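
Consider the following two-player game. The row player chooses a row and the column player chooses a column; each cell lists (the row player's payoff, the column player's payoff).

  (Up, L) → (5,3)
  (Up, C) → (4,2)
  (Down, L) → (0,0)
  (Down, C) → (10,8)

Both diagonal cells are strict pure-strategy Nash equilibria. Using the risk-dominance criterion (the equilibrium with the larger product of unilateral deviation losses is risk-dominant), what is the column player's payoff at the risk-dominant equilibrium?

8

At (Up, L): the row player loses 5 − 0 = 5 by deviating; the column player loses 3 − 2 = 1. Product = 5·1 = 5.
At (Down, C): the row player loses 10 − 4 = 6 by deviating; the column player loses 8 − 0 = 8. Product = 6·8 = 48.
48 > 5, so (Down, C) is risk-dominant. The column player's payoff there is 8.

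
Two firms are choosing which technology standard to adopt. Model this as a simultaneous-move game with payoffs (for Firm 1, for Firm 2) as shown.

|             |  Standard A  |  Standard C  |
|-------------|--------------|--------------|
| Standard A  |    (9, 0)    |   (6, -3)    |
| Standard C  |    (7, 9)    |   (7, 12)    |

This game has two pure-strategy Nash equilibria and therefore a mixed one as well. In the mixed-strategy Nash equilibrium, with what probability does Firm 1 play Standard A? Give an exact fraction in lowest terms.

Firm 1's mix p on Standard A must make Firm 2 indifferent between Standard A and Standard C.
Firm 2's payoff from Standard A: 0p + 9(1−p). From Standard C: (-3)p + 12(1−p).
Set equal: 3p = 3(1−p) → p = 3/6 = 1/2.

1/2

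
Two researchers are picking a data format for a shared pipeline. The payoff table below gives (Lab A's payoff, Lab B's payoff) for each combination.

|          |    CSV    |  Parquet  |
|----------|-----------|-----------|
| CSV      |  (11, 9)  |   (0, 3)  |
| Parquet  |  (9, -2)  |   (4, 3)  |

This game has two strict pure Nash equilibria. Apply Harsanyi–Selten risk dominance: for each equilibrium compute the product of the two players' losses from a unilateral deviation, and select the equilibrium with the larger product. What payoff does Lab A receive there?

At both CSV: Lab A loses 11 − 9 = 2 by deviating; Lab B loses 9 − 3 = 6. Product = 2·6 = 12.
At both Parquet: Lab A loses 4 − 0 = 4 by deviating; Lab B loses 3 − (-2) = 5. Product = 4·5 = 20.
20 > 12, so both Parquet is risk-dominant. Lab A's payoff there is 4.

4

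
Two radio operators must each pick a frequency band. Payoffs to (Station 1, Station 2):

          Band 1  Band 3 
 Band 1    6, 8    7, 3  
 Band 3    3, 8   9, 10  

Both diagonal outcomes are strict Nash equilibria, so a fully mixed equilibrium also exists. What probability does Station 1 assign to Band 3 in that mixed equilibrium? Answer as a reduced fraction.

Station 1's mix p on Band 1 must make Station 2 indifferent between Band 1 and Band 3.
Station 2's payoff from Band 1: 8p + 8(1−p). From Band 3: 3p + 10(1−p).
Set equal: 5p = 2(1−p) → p = 2/7.
Probability on Band 3 is 1 − 2/7 = 5/7.

5/7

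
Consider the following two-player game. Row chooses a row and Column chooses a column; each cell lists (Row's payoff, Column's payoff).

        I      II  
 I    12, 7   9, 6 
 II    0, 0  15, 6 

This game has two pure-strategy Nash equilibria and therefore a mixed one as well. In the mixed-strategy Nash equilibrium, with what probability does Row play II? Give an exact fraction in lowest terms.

1/7

Row's mix p on I must make Column indifferent between I and II.
Column's payoff from I: 7p + 0(1−p). From II: 6p + 6(1−p).
Set equal: 1p = 6(1−p) → p = 6/7.
Probability on II is 1 − 6/7 = 1/7.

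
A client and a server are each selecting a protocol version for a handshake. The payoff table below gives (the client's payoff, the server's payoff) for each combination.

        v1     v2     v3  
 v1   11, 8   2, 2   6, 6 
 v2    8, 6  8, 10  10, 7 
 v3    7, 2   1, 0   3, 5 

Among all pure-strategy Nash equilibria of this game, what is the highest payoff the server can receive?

10

Both v1 is a pure NE (the client: 11 ≥ 8; the server: 8 ≥ 6). The server gets 8.
Both v2 is a pure NE (the client: 8 ≥ 2; the server: 10 ≥ 7). The server gets 10.
Every other cell has a profitable deviation for at least one player. Highest of {8, 10} is 10.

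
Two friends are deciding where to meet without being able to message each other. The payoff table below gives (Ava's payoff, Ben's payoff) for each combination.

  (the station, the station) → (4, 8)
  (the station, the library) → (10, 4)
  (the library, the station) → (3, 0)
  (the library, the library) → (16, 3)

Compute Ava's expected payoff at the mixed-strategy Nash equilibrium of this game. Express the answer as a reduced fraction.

Ben mixes with probability q on the station, chosen so Ava is indifferent: 4q + 10(1−q) = 3q + 16(1−q) gives q = 6/7.
Ava's expected payoff (from either row, since indifferent) is 4·6/7 + 10·1/7 = 34/7.

34/7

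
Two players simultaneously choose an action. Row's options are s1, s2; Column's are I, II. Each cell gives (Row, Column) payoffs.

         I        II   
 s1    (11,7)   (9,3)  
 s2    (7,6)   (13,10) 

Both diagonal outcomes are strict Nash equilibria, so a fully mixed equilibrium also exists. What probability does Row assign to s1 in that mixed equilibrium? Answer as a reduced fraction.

Row's mix p on s1 must make Column indifferent between I and II.
Column's payoff from I: 7p + 6(1−p). From II: 3p + 10(1−p).
Set equal: 4p = 4(1−p) → p = 4/8 = 1/2.

1/2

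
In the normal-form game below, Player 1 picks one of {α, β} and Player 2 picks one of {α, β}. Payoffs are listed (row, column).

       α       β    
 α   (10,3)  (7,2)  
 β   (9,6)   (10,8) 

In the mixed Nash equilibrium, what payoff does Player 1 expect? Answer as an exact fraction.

Player 2 mixes with probability q on α, chosen so Player 1 is indifferent: 10q + 7(1−q) = 9q + 10(1−q) gives q = 3/4.
Player 1's expected payoff (from either row, since indifferent) is 10·3/4 + 7·1/4 = 37/4.

37/4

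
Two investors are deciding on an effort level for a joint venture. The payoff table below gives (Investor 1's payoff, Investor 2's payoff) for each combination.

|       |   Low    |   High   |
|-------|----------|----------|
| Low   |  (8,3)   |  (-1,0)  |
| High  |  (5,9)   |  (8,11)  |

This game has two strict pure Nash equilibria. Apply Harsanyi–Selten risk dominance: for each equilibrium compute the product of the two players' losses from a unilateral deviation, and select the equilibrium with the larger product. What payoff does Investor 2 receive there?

At both Low: Investor 1 loses 8 − 5 = 3 by deviating; Investor 2 loses 3 − 0 = 3. Product = 3·3 = 9.
At both High: Investor 1 loses 8 − (-1) = 9 by deviating; Investor 2 loses 11 − 9 = 2. Product = 9·2 = 18.
18 > 9, so both High is risk-dominant. Investor 2's payoff there is 11.

11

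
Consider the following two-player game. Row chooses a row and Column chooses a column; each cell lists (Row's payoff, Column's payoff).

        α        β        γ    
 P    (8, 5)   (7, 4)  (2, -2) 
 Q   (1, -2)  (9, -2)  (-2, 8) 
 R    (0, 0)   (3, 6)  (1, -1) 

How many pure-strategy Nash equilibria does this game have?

1

(P, α): Row gets 8 (best alternative 1); Column gets 5 (best alternative 4). Neither deviates — NE.
(Q, β) is not a NE: Column would switch to γ (8 > -2).
No other cell survives both best-response checks, so there is 1 pure NE.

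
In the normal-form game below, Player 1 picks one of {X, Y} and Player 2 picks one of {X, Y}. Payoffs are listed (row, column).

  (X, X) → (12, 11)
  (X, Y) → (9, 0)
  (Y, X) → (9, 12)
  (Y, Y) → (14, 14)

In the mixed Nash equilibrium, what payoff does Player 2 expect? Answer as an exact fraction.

154/13

Player 1 mixes with probability p on X, chosen so Player 2 is indifferent: 11p + 12(1−p) = 0p + 14(1−p) gives p = 2/13.
Player 2's expected payoff is 11·2/13 + 12·11/13 = 154/13.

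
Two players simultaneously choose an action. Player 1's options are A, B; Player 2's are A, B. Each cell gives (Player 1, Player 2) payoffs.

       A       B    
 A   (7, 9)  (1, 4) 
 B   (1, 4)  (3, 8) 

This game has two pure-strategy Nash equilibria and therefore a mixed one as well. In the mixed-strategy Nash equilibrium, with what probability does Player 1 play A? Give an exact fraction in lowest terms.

Player 1's mix p on A must make Player 2 indifferent between A and B.
Player 2's payoff from A: 9p + 4(1−p). From B: 4p + 8(1−p).
Set equal: 5p = 4(1−p) → p = 4/9.

4/9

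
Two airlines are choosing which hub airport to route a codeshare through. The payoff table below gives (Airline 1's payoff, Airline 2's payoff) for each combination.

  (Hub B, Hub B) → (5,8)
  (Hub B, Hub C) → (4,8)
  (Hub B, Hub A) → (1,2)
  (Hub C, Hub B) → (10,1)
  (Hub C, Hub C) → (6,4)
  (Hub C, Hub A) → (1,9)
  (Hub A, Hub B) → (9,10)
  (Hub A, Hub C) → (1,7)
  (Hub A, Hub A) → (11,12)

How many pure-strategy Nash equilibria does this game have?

Both Hub A: Airline 1 gets 11 (best alternative 1); Airline 2 gets 12 (best alternative 10). Neither deviates — NE.
Both Hub C is not a NE: Airline 2 would switch to Hub A (9 > 4).
No other cell survives both best-response checks, so there is 1 pure NE.

1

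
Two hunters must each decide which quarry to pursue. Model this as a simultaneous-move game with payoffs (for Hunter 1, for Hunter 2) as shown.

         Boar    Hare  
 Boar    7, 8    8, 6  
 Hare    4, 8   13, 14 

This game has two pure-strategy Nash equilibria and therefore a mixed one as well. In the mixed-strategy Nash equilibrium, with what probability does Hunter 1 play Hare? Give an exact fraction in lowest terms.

1/4

Hunter 1's mix p on Boar must make Hunter 2 indifferent between Boar and Hare.
Hunter 2's payoff from Boar: 8p + 8(1−p). From Hare: 6p + 14(1−p).
Set equal: 2p = 6(1−p) → p = 6/8 = 3/4.
Probability on Hare is 1 − 3/4 = 1/4.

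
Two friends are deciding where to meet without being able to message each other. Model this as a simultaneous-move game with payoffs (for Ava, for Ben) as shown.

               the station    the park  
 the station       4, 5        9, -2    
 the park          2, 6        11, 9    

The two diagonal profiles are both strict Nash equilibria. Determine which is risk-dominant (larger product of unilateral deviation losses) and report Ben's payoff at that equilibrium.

At both the station: Ava loses 4 − 2 = 2 by deviating; Ben loses 5 − (-2) = 7. Product = 2·7 = 14.
At both the park: Ava loses 11 − 9 = 2 by deviating; Ben loses 9 − 6 = 3. Product = 2·3 = 6.
14 > 6, so both the station is risk-dominant. Ben's payoff there is 5.

5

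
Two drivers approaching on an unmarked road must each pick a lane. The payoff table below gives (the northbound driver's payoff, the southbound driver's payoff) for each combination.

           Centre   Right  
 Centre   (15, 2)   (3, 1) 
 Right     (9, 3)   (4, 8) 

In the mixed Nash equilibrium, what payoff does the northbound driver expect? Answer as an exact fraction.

33/7

The southbound driver mixes with probability q on Centre, chosen so the northbound driver is indifferent: 15q + 3(1−q) = 9q + 4(1−q) gives q = 1/7.
The northbound driver's expected payoff (from either row, since indifferent) is 15·1/7 + 3·6/7 = 33/7.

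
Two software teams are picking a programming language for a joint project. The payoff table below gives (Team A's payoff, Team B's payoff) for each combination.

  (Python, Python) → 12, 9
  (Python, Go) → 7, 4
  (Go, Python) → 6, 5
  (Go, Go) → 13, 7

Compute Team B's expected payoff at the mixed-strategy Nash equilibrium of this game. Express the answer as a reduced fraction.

Team A mixes with probability p on Python, chosen so Team B is indifferent: 9p + 5(1−p) = 4p + 7(1−p) gives p = 2/7.
Team B's expected payoff is 9·2/7 + 5·5/7 = 43/7.

43/7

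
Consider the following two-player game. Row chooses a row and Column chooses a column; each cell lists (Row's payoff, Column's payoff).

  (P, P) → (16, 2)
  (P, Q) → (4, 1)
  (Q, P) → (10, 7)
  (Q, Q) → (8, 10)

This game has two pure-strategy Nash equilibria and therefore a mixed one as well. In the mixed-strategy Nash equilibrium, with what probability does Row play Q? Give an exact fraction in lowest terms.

Row's mix p on P must make Column indifferent between P and Q.
Column's payoff from P: 2p + 7(1−p). From Q: 1p + 10(1−p).
Set equal: 1p = 3(1−p) → p = 3/4.
Probability on Q is 1 − 3/4 = 1/4.

1/4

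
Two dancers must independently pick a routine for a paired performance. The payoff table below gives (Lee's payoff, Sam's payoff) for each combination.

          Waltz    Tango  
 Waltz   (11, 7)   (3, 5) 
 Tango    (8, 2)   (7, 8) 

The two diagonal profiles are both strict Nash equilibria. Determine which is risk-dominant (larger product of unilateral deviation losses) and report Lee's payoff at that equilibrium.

At both Waltz: Lee loses 11 − 8 = 3 by deviating; Sam loses 7 − 5 = 2. Product = 3·2 = 6.
At both Tango: Lee loses 7 − 3 = 4 by deviating; Sam loses 8 − 2 = 6. Product = 4·6 = 24.
24 > 6, so both Tango is risk-dominant. Lee's payoff there is 7.

7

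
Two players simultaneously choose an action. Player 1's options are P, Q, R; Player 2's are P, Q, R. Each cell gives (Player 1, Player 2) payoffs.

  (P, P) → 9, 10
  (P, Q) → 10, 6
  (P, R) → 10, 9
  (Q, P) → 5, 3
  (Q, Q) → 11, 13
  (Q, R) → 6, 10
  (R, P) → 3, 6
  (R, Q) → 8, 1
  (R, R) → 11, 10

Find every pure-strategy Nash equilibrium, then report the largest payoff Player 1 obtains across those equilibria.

Both P is a pure NE (Player 1: 9 ≥ 5; Player 2: 10 ≥ 9). Player 1 gets 9.
Both Q is a pure NE (Player 1: 11 ≥ 10; Player 2: 13 ≥ 10). Player 1 gets 11.
Both R is a pure NE (Player 1: 11 ≥ 10; Player 2: 10 ≥ 6). Player 1 gets 11.
Every other cell has a profitable deviation for at least one player. Highest of {9, 11, 11} is 11.

11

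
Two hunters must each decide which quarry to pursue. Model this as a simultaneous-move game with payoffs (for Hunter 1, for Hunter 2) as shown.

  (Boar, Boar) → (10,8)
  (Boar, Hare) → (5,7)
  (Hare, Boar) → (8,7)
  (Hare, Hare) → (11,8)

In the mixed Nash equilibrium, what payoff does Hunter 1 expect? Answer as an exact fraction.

35/4

Hunter 2 mixes with probability q on Boar, chosen so Hunter 1 is indifferent: 10q + 5(1−q) = 8q + 11(1−q) gives q = 3/4.
Hunter 1's expected payoff (from either row, since indifferent) is 10·3/4 + 5·1/4 = 35/4.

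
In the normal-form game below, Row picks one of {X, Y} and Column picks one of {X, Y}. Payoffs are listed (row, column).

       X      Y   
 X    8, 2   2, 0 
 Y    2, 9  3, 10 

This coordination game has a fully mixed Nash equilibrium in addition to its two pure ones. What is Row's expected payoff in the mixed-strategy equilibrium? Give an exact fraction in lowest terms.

20/7

Column mixes with probability q on X, chosen so Row is indifferent: 8q + 2(1−q) = 2q + 3(1−q) gives q = 1/7.
Row's expected payoff (from either row, since indifferent) is 8·1/7 + 2·6/7 = 20/7.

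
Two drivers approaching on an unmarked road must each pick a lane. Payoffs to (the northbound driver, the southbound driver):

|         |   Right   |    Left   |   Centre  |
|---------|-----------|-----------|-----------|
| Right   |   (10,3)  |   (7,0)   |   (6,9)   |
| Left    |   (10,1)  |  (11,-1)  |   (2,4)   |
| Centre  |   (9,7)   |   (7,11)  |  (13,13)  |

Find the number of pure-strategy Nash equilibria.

1

Both Centre: the northbound driver gets 13 (best alternative 6); the southbound driver gets 13 (best alternative 11). Neither deviates — NE.
Both Right is not a NE: the southbound driver would switch to Centre (9 > 3).
No other cell survives both best-response checks, so there is 1 pure NE.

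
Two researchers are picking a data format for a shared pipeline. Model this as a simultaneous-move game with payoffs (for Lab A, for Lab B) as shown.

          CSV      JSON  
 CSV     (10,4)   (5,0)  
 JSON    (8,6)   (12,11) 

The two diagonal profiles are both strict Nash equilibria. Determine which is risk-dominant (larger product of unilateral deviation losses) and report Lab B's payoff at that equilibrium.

At both CSV: Lab A loses 10 − 8 = 2 by deviating; Lab B loses 4 − 0 = 4. Product = 2·4 = 8.
At both JSON: Lab A loses 12 − 5 = 7 by deviating; Lab B loses 11 − 6 = 5. Product = 7·5 = 35.
35 > 8, so both JSON is risk-dominant. Lab B's payoff there is 11.

11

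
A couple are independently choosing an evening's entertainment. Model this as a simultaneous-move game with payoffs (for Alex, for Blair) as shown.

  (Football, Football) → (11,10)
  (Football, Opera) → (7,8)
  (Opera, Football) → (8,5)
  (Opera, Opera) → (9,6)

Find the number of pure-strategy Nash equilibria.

Both Football: Alex gets 11 (best alternative 8); Blair gets 10 (best alternative 8). Neither deviates — NE.
Both Opera: Alex gets 9 (best alternative 7); Blair gets 6 (best alternative 5). Neither deviates — NE.
(Opera, Football) is not a NE: Alex would switch to Football (11 > 8).
No other cell survives both best-response checks, so there are 2 pure NE.

2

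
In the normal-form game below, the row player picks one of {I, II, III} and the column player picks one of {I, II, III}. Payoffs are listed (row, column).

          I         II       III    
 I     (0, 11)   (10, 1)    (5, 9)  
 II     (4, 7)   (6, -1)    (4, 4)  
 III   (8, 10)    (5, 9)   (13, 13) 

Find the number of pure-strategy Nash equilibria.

Both III: the row player gets 13 (best alternative 5); the column player gets 13 (best alternative 10). Neither deviates — NE.
Both II is not a NE: the row player would switch to I (10 > 6).
No other cell survives both best-response checks, so there is 1 pure NE.

1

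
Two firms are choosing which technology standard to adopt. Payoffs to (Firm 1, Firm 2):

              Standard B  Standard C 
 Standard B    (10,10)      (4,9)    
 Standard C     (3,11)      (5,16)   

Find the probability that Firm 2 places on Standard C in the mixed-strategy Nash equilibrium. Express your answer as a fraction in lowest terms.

7/8

Firm 2's mix q on Standard B must make Firm 1 indifferent between Standard B and Standard C.
Firm 1's payoff from Standard B: 10q + 4(1−q). From Standard C: 3q + 5(1−q).
Set equal: 7q = 1(1−q) → q = 1/8.
Probability on Standard C is 1 − 1/8 = 7/8.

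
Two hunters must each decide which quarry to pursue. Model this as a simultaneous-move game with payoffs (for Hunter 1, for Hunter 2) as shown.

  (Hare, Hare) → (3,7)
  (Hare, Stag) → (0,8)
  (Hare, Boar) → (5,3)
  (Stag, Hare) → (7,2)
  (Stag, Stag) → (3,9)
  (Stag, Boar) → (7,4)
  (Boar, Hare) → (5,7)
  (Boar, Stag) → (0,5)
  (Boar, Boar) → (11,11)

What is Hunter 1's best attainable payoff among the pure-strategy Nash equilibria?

11

Both Stag is a pure NE (Hunter 1: 3 ≥ 0; Hunter 2: 9 ≥ 4). Hunter 1 gets 3.
Both Boar is a pure NE (Hunter 1: 11 ≥ 7; Hunter 2: 11 ≥ 7). Hunter 1 gets 11.
Every other cell has a profitable deviation for at least one player. Highest of {3, 11} is 11.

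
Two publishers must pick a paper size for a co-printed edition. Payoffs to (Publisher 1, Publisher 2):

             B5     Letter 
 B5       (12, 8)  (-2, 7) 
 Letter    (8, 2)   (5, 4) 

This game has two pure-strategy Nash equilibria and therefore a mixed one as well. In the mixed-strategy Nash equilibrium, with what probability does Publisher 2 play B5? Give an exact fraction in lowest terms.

Publisher 2's mix q on B5 must make Publisher 1 indifferent between B5 and Letter.
Publisher 1's payoff from B5: 12q + (-2)(1−q). From Letter: 8q + 5(1−q).
Set equal: 4q = 7(1−q) → q = 7/11.

7/11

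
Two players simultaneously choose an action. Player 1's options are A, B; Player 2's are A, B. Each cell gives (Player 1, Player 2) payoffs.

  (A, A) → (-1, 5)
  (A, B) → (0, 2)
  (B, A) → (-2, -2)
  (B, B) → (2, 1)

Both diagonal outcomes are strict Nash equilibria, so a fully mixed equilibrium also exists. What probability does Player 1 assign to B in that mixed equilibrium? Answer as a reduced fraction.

1/2

Player 1's mix p on A must make Player 2 indifferent between A and B.
Player 2's payoff from A: 5p + (-2)(1−p). From B: 2p + 1(1−p).
Set equal: 3p = 3(1−p) → p = 3/6 = 1/2.
Probability on B is 1 − 1/2 = 1/2.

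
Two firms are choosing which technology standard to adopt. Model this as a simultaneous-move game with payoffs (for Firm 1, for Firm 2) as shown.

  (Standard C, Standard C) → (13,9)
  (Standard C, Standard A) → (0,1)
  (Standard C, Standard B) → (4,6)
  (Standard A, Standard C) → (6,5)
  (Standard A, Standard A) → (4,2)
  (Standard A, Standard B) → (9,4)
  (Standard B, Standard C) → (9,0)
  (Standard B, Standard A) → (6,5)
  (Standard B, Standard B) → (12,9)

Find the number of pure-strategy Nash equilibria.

2

Both Standard C: Firm 1 gets 13 (best alternative 9); Firm 2 gets 9 (best alternative 6). Neither deviates — NE.
Both Standard B: Firm 1 gets 12 (best alternative 9); Firm 2 gets 9 (best alternative 5). Neither deviates — NE.
Both Standard A is not a NE: Firm 1 would switch to Standard B (6 > 4).
No other cell survives both best-response checks, so there are 2 pure NE.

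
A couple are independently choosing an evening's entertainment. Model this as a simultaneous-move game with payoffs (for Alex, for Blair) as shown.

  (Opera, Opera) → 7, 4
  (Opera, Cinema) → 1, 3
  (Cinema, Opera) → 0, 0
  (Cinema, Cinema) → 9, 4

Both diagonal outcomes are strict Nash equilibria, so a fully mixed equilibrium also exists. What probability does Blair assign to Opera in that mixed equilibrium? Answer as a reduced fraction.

Blair's mix q on Opera must make Alex indifferent between Opera and Cinema.
Alex's payoff from Opera: 7q + 1(1−q). From Cinema: 0q + 9(1−q).
Set equal: 7q = 8(1−q) → q = 8/15.

8/15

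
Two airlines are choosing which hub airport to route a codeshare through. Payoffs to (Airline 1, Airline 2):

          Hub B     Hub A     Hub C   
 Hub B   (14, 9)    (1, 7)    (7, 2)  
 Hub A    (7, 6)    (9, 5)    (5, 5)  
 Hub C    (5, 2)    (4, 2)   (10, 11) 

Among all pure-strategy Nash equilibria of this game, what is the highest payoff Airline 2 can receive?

Both Hub B is a pure NE (Airline 1: 14 ≥ 7; Airline 2: 9 ≥ 7). Airline 2 gets 9.
Both Hub C is a pure NE (Airline 1: 10 ≥ 7; Airline 2: 11 ≥ 2). Airline 2 gets 11.
Every other cell has a profitable deviation for at least one player. Highest of {9, 11} is 11.

11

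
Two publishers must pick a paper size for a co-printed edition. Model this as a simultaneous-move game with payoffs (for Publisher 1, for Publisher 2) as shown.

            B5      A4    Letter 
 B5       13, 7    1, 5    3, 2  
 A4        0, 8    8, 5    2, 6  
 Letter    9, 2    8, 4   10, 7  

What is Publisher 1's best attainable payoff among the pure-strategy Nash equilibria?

Both B5 is a pure NE (Publisher 1: 13 ≥ 9; Publisher 2: 7 ≥ 5). Publisher 1 gets 13.
Both Letter is a pure NE (Publisher 1: 10 ≥ 3; Publisher 2: 7 ≥ 4). Publisher 1 gets 10.
Every other cell has a profitable deviation for at least one player. Highest of {13, 10} is 13.

13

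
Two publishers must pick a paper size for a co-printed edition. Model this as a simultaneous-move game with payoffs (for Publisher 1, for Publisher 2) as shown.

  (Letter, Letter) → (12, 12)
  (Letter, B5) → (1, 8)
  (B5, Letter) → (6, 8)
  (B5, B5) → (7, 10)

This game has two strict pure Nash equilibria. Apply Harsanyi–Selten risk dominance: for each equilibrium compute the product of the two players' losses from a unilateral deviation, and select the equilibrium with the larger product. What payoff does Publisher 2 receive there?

12

At both Letter: Publisher 1 loses 12 − 6 = 6 by deviating; Publisher 2 loses 12 − 8 = 4. Product = 6·4 = 24.
At both B5: Publisher 1 loses 7 − 1 = 6 by deviating; Publisher 2 loses 10 − 8 = 2. Product = 6·2 = 12.
24 > 12, so both Letter is risk-dominant. Publisher 2's payoff there is 12.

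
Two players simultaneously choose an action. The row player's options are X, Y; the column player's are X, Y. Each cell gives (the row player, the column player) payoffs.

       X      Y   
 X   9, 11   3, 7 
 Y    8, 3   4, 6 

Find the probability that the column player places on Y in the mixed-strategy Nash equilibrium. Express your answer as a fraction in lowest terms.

The column player's mix q on X must make the row player indifferent between X and Y.
The row player's payoff from X: 9q + 3(1−q). From Y: 8q + 4(1−q).
Set equal: 1q = 1(1−q) → q = 1/2.
Probability on Y is 1 − 1/2 = 1/2.

1/2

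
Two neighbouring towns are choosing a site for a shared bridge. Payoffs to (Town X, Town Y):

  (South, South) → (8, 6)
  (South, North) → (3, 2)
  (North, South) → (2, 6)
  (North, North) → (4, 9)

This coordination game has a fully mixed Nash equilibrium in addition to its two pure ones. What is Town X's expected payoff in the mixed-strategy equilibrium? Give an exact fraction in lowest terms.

26/7

Town Y mixes with probability q on South, chosen so Town X is indifferent: 8q + 3(1−q) = 2q + 4(1−q) gives q = 1/7.
Town X's expected payoff (from either row, since indifferent) is 8·1/7 + 3·6/7 = 26/7.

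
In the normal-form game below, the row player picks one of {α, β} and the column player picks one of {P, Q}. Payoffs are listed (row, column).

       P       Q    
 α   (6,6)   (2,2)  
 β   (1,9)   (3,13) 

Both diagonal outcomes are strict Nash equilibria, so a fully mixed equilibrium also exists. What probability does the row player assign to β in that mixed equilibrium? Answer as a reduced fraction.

The row player's mix p on α must make the column player indifferent between P and Q.
The column player's payoff from P: 6p + 9(1−p). From Q: 2p + 13(1−p).
Set equal: 4p = 4(1−p) → p = 4/8 = 1/2.
Probability on β is 1 − 1/2 = 1/2.

1/2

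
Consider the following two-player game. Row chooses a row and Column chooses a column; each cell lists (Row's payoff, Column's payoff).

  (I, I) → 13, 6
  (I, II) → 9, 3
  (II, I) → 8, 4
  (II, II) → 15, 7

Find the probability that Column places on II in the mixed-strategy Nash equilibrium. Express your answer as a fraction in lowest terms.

5/11

Column's mix q on I must make Row indifferent between I and II.
Row's payoff from I: 13q + 9(1−q). From II: 8q + 15(1−q).
Set equal: 5q = 6(1−q) → q = 6/11.
Probability on II is 1 − 6/11 = 5/11.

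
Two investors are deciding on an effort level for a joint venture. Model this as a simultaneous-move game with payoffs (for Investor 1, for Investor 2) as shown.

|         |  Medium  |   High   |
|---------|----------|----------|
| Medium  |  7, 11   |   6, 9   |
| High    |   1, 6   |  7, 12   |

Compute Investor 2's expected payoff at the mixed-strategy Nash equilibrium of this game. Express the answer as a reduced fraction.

39/4

Investor 1 mixes with probability p on Medium, chosen so Investor 2 is indifferent: 11p + 6(1−p) = 9p + 12(1−p) gives p = 3/4.
Investor 2's expected payoff is 11·3/4 + 6·1/4 = 39/4.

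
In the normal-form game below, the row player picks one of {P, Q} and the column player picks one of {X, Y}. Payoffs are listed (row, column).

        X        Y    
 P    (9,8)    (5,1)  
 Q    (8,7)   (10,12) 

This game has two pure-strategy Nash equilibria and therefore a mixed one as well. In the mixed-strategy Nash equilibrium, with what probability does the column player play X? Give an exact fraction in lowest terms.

5/6

The column player's mix q on X must make the row player indifferent between P and Q.
The row player's payoff from P: 9q + 5(1−q). From Q: 8q + 10(1−q).
Set equal: 1q = 5(1−q) → q = 5/6.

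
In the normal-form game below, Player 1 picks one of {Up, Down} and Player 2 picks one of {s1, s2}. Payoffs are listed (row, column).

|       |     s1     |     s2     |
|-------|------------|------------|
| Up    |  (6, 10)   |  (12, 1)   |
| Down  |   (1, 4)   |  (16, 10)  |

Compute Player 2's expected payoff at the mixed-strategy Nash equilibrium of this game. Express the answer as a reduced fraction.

32/5

Player 1 mixes with probability p on Up, chosen so Player 2 is indifferent: 10p + 4(1−p) = 1p + 10(1−p) gives p = 2/5.
Player 2's expected payoff is 10·2/5 + 4·3/5 = 32/5.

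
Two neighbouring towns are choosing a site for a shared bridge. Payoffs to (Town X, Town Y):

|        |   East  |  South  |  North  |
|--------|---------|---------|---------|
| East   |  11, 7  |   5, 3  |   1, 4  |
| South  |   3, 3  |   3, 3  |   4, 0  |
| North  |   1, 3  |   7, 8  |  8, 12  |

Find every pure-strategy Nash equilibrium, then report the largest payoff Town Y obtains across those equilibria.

Both East is a pure NE (Town X: 11 ≥ 3; Town Y: 7 ≥ 4). Town Y gets 7.
Both North is a pure NE (Town X: 8 ≥ 4; Town Y: 12 ≥ 8). Town Y gets 12.
Every other cell has a profitable deviation for at least one player. Highest of {7, 12} is 12.

12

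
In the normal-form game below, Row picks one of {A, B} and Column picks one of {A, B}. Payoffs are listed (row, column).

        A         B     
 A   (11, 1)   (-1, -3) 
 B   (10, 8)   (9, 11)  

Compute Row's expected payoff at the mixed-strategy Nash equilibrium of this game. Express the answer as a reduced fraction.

109/11

Column mixes with probability q on A, chosen so Row is indifferent: 11q + (-1)(1−q) = 10q + 9(1−q) gives q = 10/11.
Row's expected payoff (from either row, since indifferent) is 11·10/11 + (-1)·1/11 = 109/11.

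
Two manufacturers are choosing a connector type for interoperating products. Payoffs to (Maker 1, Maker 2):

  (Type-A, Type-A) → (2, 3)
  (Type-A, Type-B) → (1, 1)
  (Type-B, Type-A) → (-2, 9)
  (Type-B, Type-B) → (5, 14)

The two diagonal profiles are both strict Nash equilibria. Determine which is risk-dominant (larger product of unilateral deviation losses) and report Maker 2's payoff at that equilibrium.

At both Type-A: Maker 1 loses 2 − (-2) = 4 by deviating; Maker 2 loses 3 − 1 = 2. Product = 4·2 = 8.
At both Type-B: Maker 1 loses 5 − 1 = 4 by deviating; Maker 2 loses 14 − 9 = 5. Product = 4·5 = 20.
20 > 8, so both Type-B is risk-dominant. Maker 2's payoff there is 14.

14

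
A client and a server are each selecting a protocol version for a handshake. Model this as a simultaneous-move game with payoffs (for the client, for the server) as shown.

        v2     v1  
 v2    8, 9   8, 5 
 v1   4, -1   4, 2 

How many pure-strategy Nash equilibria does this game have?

Both v2: the client gets 8 (best alternative 4); the server gets 9 (best alternative 5). Neither deviates — NE.
Both v1 is not a NE: the client would switch to v2 (8 > 4).
No other cell survives both best-response checks, so there is 1 pure NE.

1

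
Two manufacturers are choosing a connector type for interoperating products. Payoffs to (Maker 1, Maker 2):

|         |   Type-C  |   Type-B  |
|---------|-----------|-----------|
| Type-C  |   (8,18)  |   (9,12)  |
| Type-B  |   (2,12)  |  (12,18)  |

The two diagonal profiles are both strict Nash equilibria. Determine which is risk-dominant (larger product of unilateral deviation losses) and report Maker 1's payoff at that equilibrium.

8

At both Type-C: Maker 1 loses 8 − 2 = 6 by deviating; Maker 2 loses 18 − 12 = 6. Product = 6·6 = 36.
At both Type-B: Maker 1 loses 12 − 9 = 3 by deviating; Maker 2 loses 18 − 12 = 6. Product = 3·6 = 18.
36 > 18, so both Type-C is risk-dominant. Maker 1's payoff there is 8.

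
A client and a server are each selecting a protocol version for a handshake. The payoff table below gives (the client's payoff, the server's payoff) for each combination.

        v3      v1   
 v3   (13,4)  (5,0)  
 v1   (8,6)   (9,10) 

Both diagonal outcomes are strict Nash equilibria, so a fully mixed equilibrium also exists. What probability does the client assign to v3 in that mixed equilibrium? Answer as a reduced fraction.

1/2

The client's mix p on v3 must make the server indifferent between v3 and v1.
The server's payoff from v3: 4p + 6(1−p). From v1: 0p + 10(1−p).
Set equal: 4p = 4(1−p) → p = 4/8 = 1/2.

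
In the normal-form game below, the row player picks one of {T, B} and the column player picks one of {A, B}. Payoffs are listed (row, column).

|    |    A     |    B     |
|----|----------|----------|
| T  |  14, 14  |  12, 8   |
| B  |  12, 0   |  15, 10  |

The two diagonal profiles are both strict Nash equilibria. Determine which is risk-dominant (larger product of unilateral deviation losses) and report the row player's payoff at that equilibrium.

15

At (T, A): the row player loses 14 − 12 = 2 by deviating; the column player loses 14 − 8 = 6. Product = 2·6 = 12.
At (B, B): the row player loses 15 − 12 = 3 by deviating; the column player loses 10 − 0 = 10. Product = 3·10 = 30.
30 > 12, so (B, B) is risk-dominant. The row player's payoff there is 15.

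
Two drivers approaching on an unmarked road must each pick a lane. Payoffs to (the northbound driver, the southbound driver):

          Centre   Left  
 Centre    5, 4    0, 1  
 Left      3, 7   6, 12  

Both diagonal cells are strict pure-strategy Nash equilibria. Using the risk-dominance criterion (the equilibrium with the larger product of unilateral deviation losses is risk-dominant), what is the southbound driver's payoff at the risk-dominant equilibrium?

12

At both Centre: the northbound driver loses 5 − 3 = 2 by deviating; the southbound driver loses 4 − 1 = 3. Product = 2·3 = 6.
At both Left: the northbound driver loses 6 − 0 = 6 by deviating; the southbound driver loses 12 − 7 = 5. Product = 6·5 = 30.
30 > 6, so both Left is risk-dominant. The southbound driver's payoff there is 12.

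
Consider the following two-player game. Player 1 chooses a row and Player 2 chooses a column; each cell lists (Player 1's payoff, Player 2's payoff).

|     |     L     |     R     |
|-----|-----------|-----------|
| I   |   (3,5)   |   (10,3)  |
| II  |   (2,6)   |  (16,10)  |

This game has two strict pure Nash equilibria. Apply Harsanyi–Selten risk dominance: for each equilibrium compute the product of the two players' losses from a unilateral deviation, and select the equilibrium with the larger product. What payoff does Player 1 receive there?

At (I, L): Player 1 loses 3 − 2 = 1 by deviating; Player 2 loses 5 − 3 = 2. Product = 1·2 = 2.
At (II, R): Player 1 loses 16 − 10 = 6 by deviating; Player 2 loses 10 − 6 = 4. Product = 6·4 = 24.
24 > 2, so (II, R) is risk-dominant. Player 1's payoff there is 16.

16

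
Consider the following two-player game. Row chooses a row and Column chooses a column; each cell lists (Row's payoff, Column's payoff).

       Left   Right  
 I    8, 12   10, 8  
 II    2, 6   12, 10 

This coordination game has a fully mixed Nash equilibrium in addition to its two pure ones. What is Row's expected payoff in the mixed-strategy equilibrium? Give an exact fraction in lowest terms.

19/2

Column mixes with probability q on Left, chosen so Row is indifferent: 8q + 10(1−q) = 2q + 12(1−q) gives q = 1/4.
Row's expected payoff (from either row, since indifferent) is 8·1/4 + 10·3/4 = 19/2.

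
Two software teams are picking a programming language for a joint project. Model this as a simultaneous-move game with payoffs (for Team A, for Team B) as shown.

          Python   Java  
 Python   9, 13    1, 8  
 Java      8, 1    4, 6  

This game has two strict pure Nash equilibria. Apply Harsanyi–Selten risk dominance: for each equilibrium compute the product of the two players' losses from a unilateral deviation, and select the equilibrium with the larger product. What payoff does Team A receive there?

4

At both Python: Team A loses 9 − 8 = 1 by deviating; Team B loses 13 − 8 = 5. Product = 1·5 = 5.
At both Java: Team A loses 4 − 1 = 3 by deviating; Team B loses 6 − 1 = 5. Product = 3·5 = 15.
15 > 5, so both Java is risk-dominant. Team A's payoff there is 4.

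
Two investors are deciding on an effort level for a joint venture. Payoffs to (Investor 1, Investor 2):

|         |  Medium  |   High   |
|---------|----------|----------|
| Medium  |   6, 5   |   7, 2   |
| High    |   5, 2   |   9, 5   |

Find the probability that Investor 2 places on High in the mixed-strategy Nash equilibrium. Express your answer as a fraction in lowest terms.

1/3

Investor 2's mix q on Medium must make Investor 1 indifferent between Medium and High.
Investor 1's payoff from Medium: 6q + 7(1−q). From High: 5q + 9(1−q).
Set equal: 1q = 2(1−q) → q = 2/3.
Probability on High is 1 − 2/3 = 1/3.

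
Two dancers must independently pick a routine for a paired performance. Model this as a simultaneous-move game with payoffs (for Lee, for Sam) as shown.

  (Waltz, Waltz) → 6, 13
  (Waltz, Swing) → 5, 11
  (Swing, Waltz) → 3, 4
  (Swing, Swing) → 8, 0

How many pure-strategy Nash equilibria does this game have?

Both Waltz: Lee gets 6 (best alternative 3); Sam gets 13 (best alternative 11). Neither deviates — NE.
Both Swing is not a NE: Sam would switch to Waltz (4 > 0).
No other cell survives both best-response checks, so there is 1 pure NE.

1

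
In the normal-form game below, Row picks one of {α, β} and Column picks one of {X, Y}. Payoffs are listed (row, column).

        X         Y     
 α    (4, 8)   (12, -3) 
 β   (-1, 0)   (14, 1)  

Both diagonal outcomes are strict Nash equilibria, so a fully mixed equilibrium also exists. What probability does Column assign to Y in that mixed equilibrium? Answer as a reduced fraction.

Column's mix q on X must make Row indifferent between α and β.
Row's payoff from α: 4q + 12(1−q). From β: (-1)q + 14(1−q).
Set equal: 5q = 2(1−q) → q = 2/7.
Probability on Y is 1 − 2/7 = 5/7.

5/7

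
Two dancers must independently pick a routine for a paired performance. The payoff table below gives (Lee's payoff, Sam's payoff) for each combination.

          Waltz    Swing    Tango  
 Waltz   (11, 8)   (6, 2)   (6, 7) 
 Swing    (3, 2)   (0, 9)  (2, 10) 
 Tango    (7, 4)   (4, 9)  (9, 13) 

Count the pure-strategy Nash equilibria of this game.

2

Both Waltz: Lee gets 11 (best alternative 7); Sam gets 8 (best alternative 7). Neither deviates — NE.
Both Tango: Lee gets 9 (best alternative 6); Sam gets 13 (best alternative 9). Neither deviates — NE.
Both Swing is not a NE: Lee would switch to Waltz (6 > 0).
No other cell survives both best-response checks, so there are 2 pure NE.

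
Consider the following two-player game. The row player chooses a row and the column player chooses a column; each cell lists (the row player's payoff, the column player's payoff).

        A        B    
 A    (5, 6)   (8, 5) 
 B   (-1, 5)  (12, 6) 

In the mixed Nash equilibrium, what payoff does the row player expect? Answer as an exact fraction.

The column player mixes with probability q on A, chosen so the row player is indifferent: 5q + 8(1−q) = (-1)q + 12(1−q) gives q = 2/5.
The row player's expected payoff (from either row, since indifferent) is 5·2/5 + 8·3/5 = 34/5.

34/5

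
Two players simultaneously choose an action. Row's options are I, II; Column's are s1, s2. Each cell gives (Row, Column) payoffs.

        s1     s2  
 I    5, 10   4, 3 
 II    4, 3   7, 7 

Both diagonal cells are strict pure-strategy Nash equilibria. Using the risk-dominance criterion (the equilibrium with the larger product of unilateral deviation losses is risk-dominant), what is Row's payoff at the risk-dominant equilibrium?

7

At (I, s1): Row loses 5 − 4 = 1 by deviating; Column loses 10 − 3 = 7. Product = 1·7 = 7.
At (II, s2): Row loses 7 − 4 = 3 by deviating; Column loses 7 − 3 = 4. Product = 3·4 = 12.
12 > 7, so (II, s2) is risk-dominant. Row's payoff there is 7.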